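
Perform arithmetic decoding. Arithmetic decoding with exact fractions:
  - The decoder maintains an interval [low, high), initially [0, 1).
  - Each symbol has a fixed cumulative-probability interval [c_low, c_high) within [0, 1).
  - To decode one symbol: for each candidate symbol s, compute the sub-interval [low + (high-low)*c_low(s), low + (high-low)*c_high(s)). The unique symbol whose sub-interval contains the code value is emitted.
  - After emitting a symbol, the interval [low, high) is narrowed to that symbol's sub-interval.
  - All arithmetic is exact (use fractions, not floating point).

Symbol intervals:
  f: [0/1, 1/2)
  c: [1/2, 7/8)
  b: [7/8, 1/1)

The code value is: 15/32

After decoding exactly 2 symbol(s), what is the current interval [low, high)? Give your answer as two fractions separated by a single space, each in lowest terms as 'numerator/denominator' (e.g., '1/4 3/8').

Answer: 7/16 1/2

Derivation:
Step 1: interval [0/1, 1/1), width = 1/1 - 0/1 = 1/1
  'f': [0/1 + 1/1*0/1, 0/1 + 1/1*1/2) = [0/1, 1/2) <- contains code 15/32
  'c': [0/1 + 1/1*1/2, 0/1 + 1/1*7/8) = [1/2, 7/8)
  'b': [0/1 + 1/1*7/8, 0/1 + 1/1*1/1) = [7/8, 1/1)
  emit 'f', narrow to [0/1, 1/2)
Step 2: interval [0/1, 1/2), width = 1/2 - 0/1 = 1/2
  'f': [0/1 + 1/2*0/1, 0/1 + 1/2*1/2) = [0/1, 1/4)
  'c': [0/1 + 1/2*1/2, 0/1 + 1/2*7/8) = [1/4, 7/16)
  'b': [0/1 + 1/2*7/8, 0/1 + 1/2*1/1) = [7/16, 1/2) <- contains code 15/32
  emit 'b', narrow to [7/16, 1/2)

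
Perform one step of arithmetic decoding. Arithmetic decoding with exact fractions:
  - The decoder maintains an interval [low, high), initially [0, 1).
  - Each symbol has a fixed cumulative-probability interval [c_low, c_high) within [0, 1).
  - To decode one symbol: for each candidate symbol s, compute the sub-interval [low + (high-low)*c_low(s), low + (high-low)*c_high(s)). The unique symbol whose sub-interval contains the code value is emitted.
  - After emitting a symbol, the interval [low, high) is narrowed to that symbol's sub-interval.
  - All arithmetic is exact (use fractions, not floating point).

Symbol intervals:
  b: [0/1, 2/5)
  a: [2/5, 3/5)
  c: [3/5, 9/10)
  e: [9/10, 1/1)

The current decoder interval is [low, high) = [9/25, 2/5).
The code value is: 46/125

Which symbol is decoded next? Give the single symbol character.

Answer: b

Derivation:
Interval width = high − low = 2/5 − 9/25 = 1/25
Scaled code = (code − low) / width = (46/125 − 9/25) / 1/25 = 1/5
  b: [0/1, 2/5) ← scaled code falls here ✓
  a: [2/5, 3/5) 
  c: [3/5, 9/10) 
  e: [9/10, 1/1) 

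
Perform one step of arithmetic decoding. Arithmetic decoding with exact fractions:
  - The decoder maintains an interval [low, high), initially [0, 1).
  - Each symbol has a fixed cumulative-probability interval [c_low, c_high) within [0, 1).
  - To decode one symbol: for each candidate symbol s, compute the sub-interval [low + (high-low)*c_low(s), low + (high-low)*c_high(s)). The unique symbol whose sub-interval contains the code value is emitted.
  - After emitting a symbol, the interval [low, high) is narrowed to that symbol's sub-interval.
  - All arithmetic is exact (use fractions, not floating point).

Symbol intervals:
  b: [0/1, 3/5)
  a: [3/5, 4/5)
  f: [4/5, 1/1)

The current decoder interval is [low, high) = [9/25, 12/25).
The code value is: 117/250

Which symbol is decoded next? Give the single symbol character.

Interval width = high − low = 12/25 − 9/25 = 3/25
Scaled code = (code − low) / width = (117/250 − 9/25) / 3/25 = 9/10
  b: [0/1, 3/5) 
  a: [3/5, 4/5) 
  f: [4/5, 1/1) ← scaled code falls here ✓

Answer: f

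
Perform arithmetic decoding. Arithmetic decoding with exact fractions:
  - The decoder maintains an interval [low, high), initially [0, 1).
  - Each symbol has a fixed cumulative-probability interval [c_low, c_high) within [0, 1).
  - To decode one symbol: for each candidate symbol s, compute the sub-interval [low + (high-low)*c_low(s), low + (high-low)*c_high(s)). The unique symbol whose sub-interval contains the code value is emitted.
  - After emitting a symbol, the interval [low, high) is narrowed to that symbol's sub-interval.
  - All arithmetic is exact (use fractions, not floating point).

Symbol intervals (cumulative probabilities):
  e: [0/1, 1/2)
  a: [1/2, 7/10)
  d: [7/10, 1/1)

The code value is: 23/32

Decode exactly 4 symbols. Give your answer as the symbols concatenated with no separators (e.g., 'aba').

Answer: deee

Derivation:
Step 1: interval [0/1, 1/1), width = 1/1 - 0/1 = 1/1
  'e': [0/1 + 1/1*0/1, 0/1 + 1/1*1/2) = [0/1, 1/2)
  'a': [0/1 + 1/1*1/2, 0/1 + 1/1*7/10) = [1/2, 7/10)
  'd': [0/1 + 1/1*7/10, 0/1 + 1/1*1/1) = [7/10, 1/1) <- contains code 23/32
  emit 'd', narrow to [7/10, 1/1)
Step 2: interval [7/10, 1/1), width = 1/1 - 7/10 = 3/10
  'e': [7/10 + 3/10*0/1, 7/10 + 3/10*1/2) = [7/10, 17/20) <- contains code 23/32
  'a': [7/10 + 3/10*1/2, 7/10 + 3/10*7/10) = [17/20, 91/100)
  'd': [7/10 + 3/10*7/10, 7/10 + 3/10*1/1) = [91/100, 1/1)
  emit 'e', narrow to [7/10, 17/20)
Step 3: interval [7/10, 17/20), width = 17/20 - 7/10 = 3/20
  'e': [7/10 + 3/20*0/1, 7/10 + 3/20*1/2) = [7/10, 31/40) <- contains code 23/32
  'a': [7/10 + 3/20*1/2, 7/10 + 3/20*7/10) = [31/40, 161/200)
  'd': [7/10 + 3/20*7/10, 7/10 + 3/20*1/1) = [161/200, 17/20)
  emit 'e', narrow to [7/10, 31/40)
Step 4: interval [7/10, 31/40), width = 31/40 - 7/10 = 3/40
  'e': [7/10 + 3/40*0/1, 7/10 + 3/40*1/2) = [7/10, 59/80) <- contains code 23/32
  'a': [7/10 + 3/40*1/2, 7/10 + 3/40*7/10) = [59/80, 301/400)
  'd': [7/10 + 3/40*7/10, 7/10 + 3/40*1/1) = [301/400, 31/40)
  emit 'e', narrow to [7/10, 59/80)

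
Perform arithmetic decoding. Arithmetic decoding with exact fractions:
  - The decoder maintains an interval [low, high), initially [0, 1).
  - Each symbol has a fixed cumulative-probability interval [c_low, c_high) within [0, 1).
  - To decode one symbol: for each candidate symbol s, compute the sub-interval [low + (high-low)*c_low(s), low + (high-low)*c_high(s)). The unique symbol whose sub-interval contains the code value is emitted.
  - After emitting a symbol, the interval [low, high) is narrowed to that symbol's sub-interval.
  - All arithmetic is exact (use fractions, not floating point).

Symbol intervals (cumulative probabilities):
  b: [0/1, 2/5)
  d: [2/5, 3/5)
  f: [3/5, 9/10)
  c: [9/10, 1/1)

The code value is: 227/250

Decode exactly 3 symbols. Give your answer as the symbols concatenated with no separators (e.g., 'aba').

Step 1: interval [0/1, 1/1), width = 1/1 - 0/1 = 1/1
  'b': [0/1 + 1/1*0/1, 0/1 + 1/1*2/5) = [0/1, 2/5)
  'd': [0/1 + 1/1*2/5, 0/1 + 1/1*3/5) = [2/5, 3/5)
  'f': [0/1 + 1/1*3/5, 0/1 + 1/1*9/10) = [3/5, 9/10)
  'c': [0/1 + 1/1*9/10, 0/1 + 1/1*1/1) = [9/10, 1/1) <- contains code 227/250
  emit 'c', narrow to [9/10, 1/1)
Step 2: interval [9/10, 1/1), width = 1/1 - 9/10 = 1/10
  'b': [9/10 + 1/10*0/1, 9/10 + 1/10*2/5) = [9/10, 47/50) <- contains code 227/250
  'd': [9/10 + 1/10*2/5, 9/10 + 1/10*3/5) = [47/50, 24/25)
  'f': [9/10 + 1/10*3/5, 9/10 + 1/10*9/10) = [24/25, 99/100)
  'c': [9/10 + 1/10*9/10, 9/10 + 1/10*1/1) = [99/100, 1/1)
  emit 'b', narrow to [9/10, 47/50)
Step 3: interval [9/10, 47/50), width = 47/50 - 9/10 = 1/25
  'b': [9/10 + 1/25*0/1, 9/10 + 1/25*2/5) = [9/10, 229/250) <- contains code 227/250
  'd': [9/10 + 1/25*2/5, 9/10 + 1/25*3/5) = [229/250, 231/250)
  'f': [9/10 + 1/25*3/5, 9/10 + 1/25*9/10) = [231/250, 117/125)
  'c': [9/10 + 1/25*9/10, 9/10 + 1/25*1/1) = [117/125, 47/50)
  emit 'b', narrow to [9/10, 229/250)

Answer: cbb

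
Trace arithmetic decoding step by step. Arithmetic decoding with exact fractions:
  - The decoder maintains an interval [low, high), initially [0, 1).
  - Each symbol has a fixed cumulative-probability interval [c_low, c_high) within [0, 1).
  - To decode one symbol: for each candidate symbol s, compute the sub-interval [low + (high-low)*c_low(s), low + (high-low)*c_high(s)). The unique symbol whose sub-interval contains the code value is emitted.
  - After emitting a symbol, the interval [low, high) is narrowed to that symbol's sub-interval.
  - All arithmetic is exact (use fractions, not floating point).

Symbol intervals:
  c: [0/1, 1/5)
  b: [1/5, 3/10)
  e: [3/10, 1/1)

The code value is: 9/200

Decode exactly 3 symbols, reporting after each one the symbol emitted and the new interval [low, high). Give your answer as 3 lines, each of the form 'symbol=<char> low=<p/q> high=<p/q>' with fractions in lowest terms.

Answer: symbol=c low=0/1 high=1/5
symbol=b low=1/25 high=3/50
symbol=b low=11/250 high=23/500

Derivation:
Step 1: interval [0/1, 1/1), width = 1/1 - 0/1 = 1/1
  'c': [0/1 + 1/1*0/1, 0/1 + 1/1*1/5) = [0/1, 1/5) <- contains code 9/200
  'b': [0/1 + 1/1*1/5, 0/1 + 1/1*3/10) = [1/5, 3/10)
  'e': [0/1 + 1/1*3/10, 0/1 + 1/1*1/1) = [3/10, 1/1)
  emit 'c', narrow to [0/1, 1/5)
Step 2: interval [0/1, 1/5), width = 1/5 - 0/1 = 1/5
  'c': [0/1 + 1/5*0/1, 0/1 + 1/5*1/5) = [0/1, 1/25)
  'b': [0/1 + 1/5*1/5, 0/1 + 1/5*3/10) = [1/25, 3/50) <- contains code 9/200
  'e': [0/1 + 1/5*3/10, 0/1 + 1/5*1/1) = [3/50, 1/5)
  emit 'b', narrow to [1/25, 3/50)
Step 3: interval [1/25, 3/50), width = 3/50 - 1/25 = 1/50
  'c': [1/25 + 1/50*0/1, 1/25 + 1/50*1/5) = [1/25, 11/250)
  'b': [1/25 + 1/50*1/5, 1/25 + 1/50*3/10) = [11/250, 23/500) <- contains code 9/200
  'e': [1/25 + 1/50*3/10, 1/25 + 1/50*1/1) = [23/500, 3/50)
  emit 'b', narrow to [11/250, 23/500)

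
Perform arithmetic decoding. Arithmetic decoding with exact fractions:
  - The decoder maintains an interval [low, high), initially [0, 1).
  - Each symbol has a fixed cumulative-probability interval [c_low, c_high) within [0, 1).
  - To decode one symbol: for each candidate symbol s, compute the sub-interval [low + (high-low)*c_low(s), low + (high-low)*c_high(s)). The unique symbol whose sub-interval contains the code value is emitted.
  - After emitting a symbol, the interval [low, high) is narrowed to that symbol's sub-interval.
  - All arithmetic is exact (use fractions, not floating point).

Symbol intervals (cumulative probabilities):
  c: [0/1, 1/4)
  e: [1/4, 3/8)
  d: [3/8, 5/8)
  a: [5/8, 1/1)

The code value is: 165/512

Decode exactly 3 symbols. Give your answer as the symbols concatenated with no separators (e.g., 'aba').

Step 1: interval [0/1, 1/1), width = 1/1 - 0/1 = 1/1
  'c': [0/1 + 1/1*0/1, 0/1 + 1/1*1/4) = [0/1, 1/4)
  'e': [0/1 + 1/1*1/4, 0/1 + 1/1*3/8) = [1/4, 3/8) <- contains code 165/512
  'd': [0/1 + 1/1*3/8, 0/1 + 1/1*5/8) = [3/8, 5/8)
  'a': [0/1 + 1/1*5/8, 0/1 + 1/1*1/1) = [5/8, 1/1)
  emit 'e', narrow to [1/4, 3/8)
Step 2: interval [1/4, 3/8), width = 3/8 - 1/4 = 1/8
  'c': [1/4 + 1/8*0/1, 1/4 + 1/8*1/4) = [1/4, 9/32)
  'e': [1/4 + 1/8*1/4, 1/4 + 1/8*3/8) = [9/32, 19/64)
  'd': [1/4 + 1/8*3/8, 1/4 + 1/8*5/8) = [19/64, 21/64) <- contains code 165/512
  'a': [1/4 + 1/8*5/8, 1/4 + 1/8*1/1) = [21/64, 3/8)
  emit 'd', narrow to [19/64, 21/64)
Step 3: interval [19/64, 21/64), width = 21/64 - 19/64 = 1/32
  'c': [19/64 + 1/32*0/1, 19/64 + 1/32*1/4) = [19/64, 39/128)
  'e': [19/64 + 1/32*1/4, 19/64 + 1/32*3/8) = [39/128, 79/256)
  'd': [19/64 + 1/32*3/8, 19/64 + 1/32*5/8) = [79/256, 81/256)
  'a': [19/64 + 1/32*5/8, 19/64 + 1/32*1/1) = [81/256, 21/64) <- contains code 165/512
  emit 'a', narrow to [81/256, 21/64)

Answer: eda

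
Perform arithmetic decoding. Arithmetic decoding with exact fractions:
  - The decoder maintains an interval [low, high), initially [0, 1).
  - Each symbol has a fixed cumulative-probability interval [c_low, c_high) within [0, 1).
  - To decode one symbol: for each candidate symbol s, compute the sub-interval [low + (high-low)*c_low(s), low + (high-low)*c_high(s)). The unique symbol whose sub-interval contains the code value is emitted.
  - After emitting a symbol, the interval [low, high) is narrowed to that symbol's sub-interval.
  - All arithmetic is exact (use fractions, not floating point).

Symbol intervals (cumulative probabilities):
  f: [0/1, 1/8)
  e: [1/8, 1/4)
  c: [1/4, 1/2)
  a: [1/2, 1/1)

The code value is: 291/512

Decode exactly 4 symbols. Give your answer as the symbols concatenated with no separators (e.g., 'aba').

Step 1: interval [0/1, 1/1), width = 1/1 - 0/1 = 1/1
  'f': [0/1 + 1/1*0/1, 0/1 + 1/1*1/8) = [0/1, 1/8)
  'e': [0/1 + 1/1*1/8, 0/1 + 1/1*1/4) = [1/8, 1/4)
  'c': [0/1 + 1/1*1/4, 0/1 + 1/1*1/2) = [1/4, 1/2)
  'a': [0/1 + 1/1*1/2, 0/1 + 1/1*1/1) = [1/2, 1/1) <- contains code 291/512
  emit 'a', narrow to [1/2, 1/1)
Step 2: interval [1/2, 1/1), width = 1/1 - 1/2 = 1/2
  'f': [1/2 + 1/2*0/1, 1/2 + 1/2*1/8) = [1/2, 9/16)
  'e': [1/2 + 1/2*1/8, 1/2 + 1/2*1/4) = [9/16, 5/8) <- contains code 291/512
  'c': [1/2 + 1/2*1/4, 1/2 + 1/2*1/2) = [5/8, 3/4)
  'a': [1/2 + 1/2*1/2, 1/2 + 1/2*1/1) = [3/4, 1/1)
  emit 'e', narrow to [9/16, 5/8)
Step 3: interval [9/16, 5/8), width = 5/8 - 9/16 = 1/16
  'f': [9/16 + 1/16*0/1, 9/16 + 1/16*1/8) = [9/16, 73/128) <- contains code 291/512
  'e': [9/16 + 1/16*1/8, 9/16 + 1/16*1/4) = [73/128, 37/64)
  'c': [9/16 + 1/16*1/4, 9/16 + 1/16*1/2) = [37/64, 19/32)
  'a': [9/16 + 1/16*1/2, 9/16 + 1/16*1/1) = [19/32, 5/8)
  emit 'f', narrow to [9/16, 73/128)
Step 4: interval [9/16, 73/128), width = 73/128 - 9/16 = 1/128
  'f': [9/16 + 1/128*0/1, 9/16 + 1/128*1/8) = [9/16, 577/1024)
  'e': [9/16 + 1/128*1/8, 9/16 + 1/128*1/4) = [577/1024, 289/512)
  'c': [9/16 + 1/128*1/4, 9/16 + 1/128*1/2) = [289/512, 145/256)
  'a': [9/16 + 1/128*1/2, 9/16 + 1/128*1/1) = [145/256, 73/128) <- contains code 291/512
  emit 'a', narrow to [145/256, 73/128)

Answer: aefa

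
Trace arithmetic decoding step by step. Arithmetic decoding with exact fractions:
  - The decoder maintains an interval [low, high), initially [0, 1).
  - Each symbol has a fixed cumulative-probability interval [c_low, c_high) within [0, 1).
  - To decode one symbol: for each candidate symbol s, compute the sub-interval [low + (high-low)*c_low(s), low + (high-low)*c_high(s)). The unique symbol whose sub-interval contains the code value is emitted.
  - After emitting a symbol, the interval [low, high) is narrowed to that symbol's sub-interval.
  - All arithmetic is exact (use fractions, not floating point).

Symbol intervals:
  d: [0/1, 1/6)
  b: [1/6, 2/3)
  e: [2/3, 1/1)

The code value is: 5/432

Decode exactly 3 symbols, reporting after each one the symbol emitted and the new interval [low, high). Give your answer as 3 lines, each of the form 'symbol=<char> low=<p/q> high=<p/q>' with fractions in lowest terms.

Step 1: interval [0/1, 1/1), width = 1/1 - 0/1 = 1/1
  'd': [0/1 + 1/1*0/1, 0/1 + 1/1*1/6) = [0/1, 1/6) <- contains code 5/432
  'b': [0/1 + 1/1*1/6, 0/1 + 1/1*2/3) = [1/6, 2/3)
  'e': [0/1 + 1/1*2/3, 0/1 + 1/1*1/1) = [2/3, 1/1)
  emit 'd', narrow to [0/1, 1/6)
Step 2: interval [0/1, 1/6), width = 1/6 - 0/1 = 1/6
  'd': [0/1 + 1/6*0/1, 0/1 + 1/6*1/6) = [0/1, 1/36) <- contains code 5/432
  'b': [0/1 + 1/6*1/6, 0/1 + 1/6*2/3) = [1/36, 1/9)
  'e': [0/1 + 1/6*2/3, 0/1 + 1/6*1/1) = [1/9, 1/6)
  emit 'd', narrow to [0/1, 1/36)
Step 3: interval [0/1, 1/36), width = 1/36 - 0/1 = 1/36
  'd': [0/1 + 1/36*0/1, 0/1 + 1/36*1/6) = [0/1, 1/216)
  'b': [0/1 + 1/36*1/6, 0/1 + 1/36*2/3) = [1/216, 1/54) <- contains code 5/432
  'e': [0/1 + 1/36*2/3, 0/1 + 1/36*1/1) = [1/54, 1/36)
  emit 'b', narrow to [1/216, 1/54)

Answer: symbol=d low=0/1 high=1/6
symbol=d low=0/1 high=1/36
symbol=b low=1/216 high=1/54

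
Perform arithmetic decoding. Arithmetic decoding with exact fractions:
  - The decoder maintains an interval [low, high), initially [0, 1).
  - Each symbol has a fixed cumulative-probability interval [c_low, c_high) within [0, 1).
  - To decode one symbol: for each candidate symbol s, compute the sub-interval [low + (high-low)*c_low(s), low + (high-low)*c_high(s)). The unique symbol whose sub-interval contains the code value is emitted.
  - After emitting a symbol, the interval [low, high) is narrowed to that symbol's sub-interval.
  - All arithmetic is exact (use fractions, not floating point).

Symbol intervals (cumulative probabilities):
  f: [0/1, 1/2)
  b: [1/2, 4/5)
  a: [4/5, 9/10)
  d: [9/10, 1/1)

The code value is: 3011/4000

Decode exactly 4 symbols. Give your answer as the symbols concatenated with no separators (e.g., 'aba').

Step 1: interval [0/1, 1/1), width = 1/1 - 0/1 = 1/1
  'f': [0/1 + 1/1*0/1, 0/1 + 1/1*1/2) = [0/1, 1/2)
  'b': [0/1 + 1/1*1/2, 0/1 + 1/1*4/5) = [1/2, 4/5) <- contains code 3011/4000
  'a': [0/1 + 1/1*4/5, 0/1 + 1/1*9/10) = [4/5, 9/10)
  'd': [0/1 + 1/1*9/10, 0/1 + 1/1*1/1) = [9/10, 1/1)
  emit 'b', narrow to [1/2, 4/5)
Step 2: interval [1/2, 4/5), width = 4/5 - 1/2 = 3/10
  'f': [1/2 + 3/10*0/1, 1/2 + 3/10*1/2) = [1/2, 13/20)
  'b': [1/2 + 3/10*1/2, 1/2 + 3/10*4/5) = [13/20, 37/50)
  'a': [1/2 + 3/10*4/5, 1/2 + 3/10*9/10) = [37/50, 77/100) <- contains code 3011/4000
  'd': [1/2 + 3/10*9/10, 1/2 + 3/10*1/1) = [77/100, 4/5)
  emit 'a', narrow to [37/50, 77/100)
Step 3: interval [37/50, 77/100), width = 77/100 - 37/50 = 3/100
  'f': [37/50 + 3/100*0/1, 37/50 + 3/100*1/2) = [37/50, 151/200) <- contains code 3011/4000
  'b': [37/50 + 3/100*1/2, 37/50 + 3/100*4/5) = [151/200, 191/250)
  'a': [37/50 + 3/100*4/5, 37/50 + 3/100*9/10) = [191/250, 767/1000)
  'd': [37/50 + 3/100*9/10, 37/50 + 3/100*1/1) = [767/1000, 77/100)
  emit 'f', narrow to [37/50, 151/200)
Step 4: interval [37/50, 151/200), width = 151/200 - 37/50 = 3/200
  'f': [37/50 + 3/200*0/1, 37/50 + 3/200*1/2) = [37/50, 299/400)
  'b': [37/50 + 3/200*1/2, 37/50 + 3/200*4/5) = [299/400, 94/125)
  'a': [37/50 + 3/200*4/5, 37/50 + 3/200*9/10) = [94/125, 1507/2000) <- contains code 3011/4000
  'd': [37/50 + 3/200*9/10, 37/50 + 3/200*1/1) = [1507/2000, 151/200)
  emit 'a', narrow to [94/125, 1507/2000)

Answer: bafa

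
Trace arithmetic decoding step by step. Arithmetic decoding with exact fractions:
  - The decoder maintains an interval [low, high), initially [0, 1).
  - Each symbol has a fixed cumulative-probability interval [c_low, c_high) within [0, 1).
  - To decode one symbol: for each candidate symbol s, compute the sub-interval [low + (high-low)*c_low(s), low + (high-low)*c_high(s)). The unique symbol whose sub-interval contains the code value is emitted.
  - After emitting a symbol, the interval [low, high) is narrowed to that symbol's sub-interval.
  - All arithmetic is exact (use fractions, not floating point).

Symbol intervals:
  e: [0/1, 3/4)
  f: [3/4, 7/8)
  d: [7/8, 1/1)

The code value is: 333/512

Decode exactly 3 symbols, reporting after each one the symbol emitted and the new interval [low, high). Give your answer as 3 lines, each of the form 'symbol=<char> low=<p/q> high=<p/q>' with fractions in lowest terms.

Step 1: interval [0/1, 1/1), width = 1/1 - 0/1 = 1/1
  'e': [0/1 + 1/1*0/1, 0/1 + 1/1*3/4) = [0/1, 3/4) <- contains code 333/512
  'f': [0/1 + 1/1*3/4, 0/1 + 1/1*7/8) = [3/4, 7/8)
  'd': [0/1 + 1/1*7/8, 0/1 + 1/1*1/1) = [7/8, 1/1)
  emit 'e', narrow to [0/1, 3/4)
Step 2: interval [0/1, 3/4), width = 3/4 - 0/1 = 3/4
  'e': [0/1 + 3/4*0/1, 0/1 + 3/4*3/4) = [0/1, 9/16)
  'f': [0/1 + 3/4*3/4, 0/1 + 3/4*7/8) = [9/16, 21/32) <- contains code 333/512
  'd': [0/1 + 3/4*7/8, 0/1 + 3/4*1/1) = [21/32, 3/4)
  emit 'f', narrow to [9/16, 21/32)
Step 3: interval [9/16, 21/32), width = 21/32 - 9/16 = 3/32
  'e': [9/16 + 3/32*0/1, 9/16 + 3/32*3/4) = [9/16, 81/128)
  'f': [9/16 + 3/32*3/4, 9/16 + 3/32*7/8) = [81/128, 165/256)
  'd': [9/16 + 3/32*7/8, 9/16 + 3/32*1/1) = [165/256, 21/32) <- contains code 333/512
  emit 'd', narrow to [165/256, 21/32)

Answer: symbol=e low=0/1 high=3/4
symbol=f low=9/16 high=21/32
symbol=d low=165/256 high=21/32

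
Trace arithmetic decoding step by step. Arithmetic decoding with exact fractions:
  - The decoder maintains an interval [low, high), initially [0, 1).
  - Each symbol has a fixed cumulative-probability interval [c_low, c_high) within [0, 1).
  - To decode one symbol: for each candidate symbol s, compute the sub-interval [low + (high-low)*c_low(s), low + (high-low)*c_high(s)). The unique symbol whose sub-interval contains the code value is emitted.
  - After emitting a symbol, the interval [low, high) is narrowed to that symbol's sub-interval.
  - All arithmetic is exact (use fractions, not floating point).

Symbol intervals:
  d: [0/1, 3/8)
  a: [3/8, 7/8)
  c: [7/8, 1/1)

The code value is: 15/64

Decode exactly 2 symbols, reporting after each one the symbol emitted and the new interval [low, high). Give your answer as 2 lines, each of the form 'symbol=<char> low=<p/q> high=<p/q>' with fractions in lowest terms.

Answer: symbol=d low=0/1 high=3/8
symbol=a low=9/64 high=21/64

Derivation:
Step 1: interval [0/1, 1/1), width = 1/1 - 0/1 = 1/1
  'd': [0/1 + 1/1*0/1, 0/1 + 1/1*3/8) = [0/1, 3/8) <- contains code 15/64
  'a': [0/1 + 1/1*3/8, 0/1 + 1/1*7/8) = [3/8, 7/8)
  'c': [0/1 + 1/1*7/8, 0/1 + 1/1*1/1) = [7/8, 1/1)
  emit 'd', narrow to [0/1, 3/8)
Step 2: interval [0/1, 3/8), width = 3/8 - 0/1 = 3/8
  'd': [0/1 + 3/8*0/1, 0/1 + 3/8*3/8) = [0/1, 9/64)
  'a': [0/1 + 3/8*3/8, 0/1 + 3/8*7/8) = [9/64, 21/64) <- contains code 15/64
  'c': [0/1 + 3/8*7/8, 0/1 + 3/8*1/1) = [21/64, 3/8)
  emit 'a', narrow to [9/64, 21/64)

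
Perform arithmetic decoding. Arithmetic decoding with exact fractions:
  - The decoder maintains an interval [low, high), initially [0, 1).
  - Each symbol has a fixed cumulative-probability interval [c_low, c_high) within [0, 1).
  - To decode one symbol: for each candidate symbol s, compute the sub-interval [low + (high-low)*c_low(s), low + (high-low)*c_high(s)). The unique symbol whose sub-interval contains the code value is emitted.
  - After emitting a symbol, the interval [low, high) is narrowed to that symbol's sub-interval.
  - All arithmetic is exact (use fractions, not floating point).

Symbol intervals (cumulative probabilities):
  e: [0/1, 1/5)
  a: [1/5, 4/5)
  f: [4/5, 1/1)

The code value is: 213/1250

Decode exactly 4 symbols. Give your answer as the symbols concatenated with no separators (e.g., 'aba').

Answer: efae

Derivation:
Step 1: interval [0/1, 1/1), width = 1/1 - 0/1 = 1/1
  'e': [0/1 + 1/1*0/1, 0/1 + 1/1*1/5) = [0/1, 1/5) <- contains code 213/1250
  'a': [0/1 + 1/1*1/5, 0/1 + 1/1*4/5) = [1/5, 4/5)
  'f': [0/1 + 1/1*4/5, 0/1 + 1/1*1/1) = [4/5, 1/1)
  emit 'e', narrow to [0/1, 1/5)
Step 2: interval [0/1, 1/5), width = 1/5 - 0/1 = 1/5
  'e': [0/1 + 1/5*0/1, 0/1 + 1/5*1/5) = [0/1, 1/25)
  'a': [0/1 + 1/5*1/5, 0/1 + 1/5*4/5) = [1/25, 4/25)
  'f': [0/1 + 1/5*4/5, 0/1 + 1/5*1/1) = [4/25, 1/5) <- contains code 213/1250
  emit 'f', narrow to [4/25, 1/5)
Step 3: interval [4/25, 1/5), width = 1/5 - 4/25 = 1/25
  'e': [4/25 + 1/25*0/1, 4/25 + 1/25*1/5) = [4/25, 21/125)
  'a': [4/25 + 1/25*1/5, 4/25 + 1/25*4/5) = [21/125, 24/125) <- contains code 213/1250
  'f': [4/25 + 1/25*4/5, 4/25 + 1/25*1/1) = [24/125, 1/5)
  emit 'a', narrow to [21/125, 24/125)
Step 4: interval [21/125, 24/125), width = 24/125 - 21/125 = 3/125
  'e': [21/125 + 3/125*0/1, 21/125 + 3/125*1/5) = [21/125, 108/625) <- contains code 213/1250
  'a': [21/125 + 3/125*1/5, 21/125 + 3/125*4/5) = [108/625, 117/625)
  'f': [21/125 + 3/125*4/5, 21/125 + 3/125*1/1) = [117/625, 24/125)
  emit 'e', narrow to [21/125, 108/625)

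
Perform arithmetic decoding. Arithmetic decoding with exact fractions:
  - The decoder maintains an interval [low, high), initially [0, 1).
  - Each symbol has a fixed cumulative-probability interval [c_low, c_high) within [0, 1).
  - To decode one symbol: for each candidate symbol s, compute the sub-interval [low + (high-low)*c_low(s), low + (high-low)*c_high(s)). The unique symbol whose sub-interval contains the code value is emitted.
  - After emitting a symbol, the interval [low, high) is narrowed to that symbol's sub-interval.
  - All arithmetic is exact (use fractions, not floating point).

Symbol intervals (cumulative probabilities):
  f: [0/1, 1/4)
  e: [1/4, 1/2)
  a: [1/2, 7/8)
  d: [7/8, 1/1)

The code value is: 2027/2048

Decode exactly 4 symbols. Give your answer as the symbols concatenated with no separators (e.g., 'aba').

Step 1: interval [0/1, 1/1), width = 1/1 - 0/1 = 1/1
  'f': [0/1 + 1/1*0/1, 0/1 + 1/1*1/4) = [0/1, 1/4)
  'e': [0/1 + 1/1*1/4, 0/1 + 1/1*1/2) = [1/4, 1/2)
  'a': [0/1 + 1/1*1/2, 0/1 + 1/1*7/8) = [1/2, 7/8)
  'd': [0/1 + 1/1*7/8, 0/1 + 1/1*1/1) = [7/8, 1/1) <- contains code 2027/2048
  emit 'd', narrow to [7/8, 1/1)
Step 2: interval [7/8, 1/1), width = 1/1 - 7/8 = 1/8
  'f': [7/8 + 1/8*0/1, 7/8 + 1/8*1/4) = [7/8, 29/32)
  'e': [7/8 + 1/8*1/4, 7/8 + 1/8*1/2) = [29/32, 15/16)
  'a': [7/8 + 1/8*1/2, 7/8 + 1/8*7/8) = [15/16, 63/64)
  'd': [7/8 + 1/8*7/8, 7/8 + 1/8*1/1) = [63/64, 1/1) <- contains code 2027/2048
  emit 'd', narrow to [63/64, 1/1)
Step 3: interval [63/64, 1/1), width = 1/1 - 63/64 = 1/64
  'f': [63/64 + 1/64*0/1, 63/64 + 1/64*1/4) = [63/64, 253/256)
  'e': [63/64 + 1/64*1/4, 63/64 + 1/64*1/2) = [253/256, 127/128) <- contains code 2027/2048
  'a': [63/64 + 1/64*1/2, 63/64 + 1/64*7/8) = [127/128, 511/512)
  'd': [63/64 + 1/64*7/8, 63/64 + 1/64*1/1) = [511/512, 1/1)
  emit 'e', narrow to [253/256, 127/128)
Step 4: interval [253/256, 127/128), width = 127/128 - 253/256 = 1/256
  'f': [253/256 + 1/256*0/1, 253/256 + 1/256*1/4) = [253/256, 1013/1024)
  'e': [253/256 + 1/256*1/4, 253/256 + 1/256*1/2) = [1013/1024, 507/512) <- contains code 2027/2048
  'a': [253/256 + 1/256*1/2, 253/256 + 1/256*7/8) = [507/512, 2031/2048)
  'd': [253/256 + 1/256*7/8, 253/256 + 1/256*1/1) = [2031/2048, 127/128)
  emit 'e', narrow to [1013/1024, 507/512)

Answer: ddee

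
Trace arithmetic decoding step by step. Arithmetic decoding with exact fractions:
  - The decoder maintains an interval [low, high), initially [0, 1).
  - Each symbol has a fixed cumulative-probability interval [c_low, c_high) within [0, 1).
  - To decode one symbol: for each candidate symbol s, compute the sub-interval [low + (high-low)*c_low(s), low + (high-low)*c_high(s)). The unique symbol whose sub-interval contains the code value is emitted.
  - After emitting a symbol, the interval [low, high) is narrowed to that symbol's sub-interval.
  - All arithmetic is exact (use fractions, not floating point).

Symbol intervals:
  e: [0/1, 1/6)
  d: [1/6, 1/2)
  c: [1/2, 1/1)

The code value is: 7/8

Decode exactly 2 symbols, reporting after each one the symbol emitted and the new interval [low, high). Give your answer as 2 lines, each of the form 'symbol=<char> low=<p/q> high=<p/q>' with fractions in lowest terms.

Answer: symbol=c low=1/2 high=1/1
symbol=c low=3/4 high=1/1

Derivation:
Step 1: interval [0/1, 1/1), width = 1/1 - 0/1 = 1/1
  'e': [0/1 + 1/1*0/1, 0/1 + 1/1*1/6) = [0/1, 1/6)
  'd': [0/1 + 1/1*1/6, 0/1 + 1/1*1/2) = [1/6, 1/2)
  'c': [0/1 + 1/1*1/2, 0/1 + 1/1*1/1) = [1/2, 1/1) <- contains code 7/8
  emit 'c', narrow to [1/2, 1/1)
Step 2: interval [1/2, 1/1), width = 1/1 - 1/2 = 1/2
  'e': [1/2 + 1/2*0/1, 1/2 + 1/2*1/6) = [1/2, 7/12)
  'd': [1/2 + 1/2*1/6, 1/2 + 1/2*1/2) = [7/12, 3/4)
  'c': [1/2 + 1/2*1/2, 1/2 + 1/2*1/1) = [3/4, 1/1) <- contains code 7/8
  emit 'c', narrow to [3/4, 1/1)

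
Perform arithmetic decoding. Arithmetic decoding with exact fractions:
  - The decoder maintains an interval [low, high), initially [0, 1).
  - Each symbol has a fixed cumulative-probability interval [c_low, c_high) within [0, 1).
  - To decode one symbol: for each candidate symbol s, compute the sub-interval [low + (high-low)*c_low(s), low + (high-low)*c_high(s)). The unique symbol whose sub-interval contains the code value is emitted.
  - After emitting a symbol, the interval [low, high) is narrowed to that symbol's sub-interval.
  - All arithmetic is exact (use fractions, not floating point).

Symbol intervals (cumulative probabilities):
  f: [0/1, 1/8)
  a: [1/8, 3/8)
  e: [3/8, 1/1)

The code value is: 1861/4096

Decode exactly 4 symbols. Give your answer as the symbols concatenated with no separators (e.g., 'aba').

Step 1: interval [0/1, 1/1), width = 1/1 - 0/1 = 1/1
  'f': [0/1 + 1/1*0/1, 0/1 + 1/1*1/8) = [0/1, 1/8)
  'a': [0/1 + 1/1*1/8, 0/1 + 1/1*3/8) = [1/8, 3/8)
  'e': [0/1 + 1/1*3/8, 0/1 + 1/1*1/1) = [3/8, 1/1) <- contains code 1861/4096
  emit 'e', narrow to [3/8, 1/1)
Step 2: interval [3/8, 1/1), width = 1/1 - 3/8 = 5/8
  'f': [3/8 + 5/8*0/1, 3/8 + 5/8*1/8) = [3/8, 29/64)
  'a': [3/8 + 5/8*1/8, 3/8 + 5/8*3/8) = [29/64, 39/64) <- contains code 1861/4096
  'e': [3/8 + 5/8*3/8, 3/8 + 5/8*1/1) = [39/64, 1/1)
  emit 'a', narrow to [29/64, 39/64)
Step 3: interval [29/64, 39/64), width = 39/64 - 29/64 = 5/32
  'f': [29/64 + 5/32*0/1, 29/64 + 5/32*1/8) = [29/64, 121/256) <- contains code 1861/4096
  'a': [29/64 + 5/32*1/8, 29/64 + 5/32*3/8) = [121/256, 131/256)
  'e': [29/64 + 5/32*3/8, 29/64 + 5/32*1/1) = [131/256, 39/64)
  emit 'f', narrow to [29/64, 121/256)
Step 4: interval [29/64, 121/256), width = 121/256 - 29/64 = 5/256
  'f': [29/64 + 5/256*0/1, 29/64 + 5/256*1/8) = [29/64, 933/2048) <- contains code 1861/4096
  'a': [29/64 + 5/256*1/8, 29/64 + 5/256*3/8) = [933/2048, 943/2048)
  'e': [29/64 + 5/256*3/8, 29/64 + 5/256*1/1) = [943/2048, 121/256)
  emit 'f', narrow to [29/64, 933/2048)

Answer: eaff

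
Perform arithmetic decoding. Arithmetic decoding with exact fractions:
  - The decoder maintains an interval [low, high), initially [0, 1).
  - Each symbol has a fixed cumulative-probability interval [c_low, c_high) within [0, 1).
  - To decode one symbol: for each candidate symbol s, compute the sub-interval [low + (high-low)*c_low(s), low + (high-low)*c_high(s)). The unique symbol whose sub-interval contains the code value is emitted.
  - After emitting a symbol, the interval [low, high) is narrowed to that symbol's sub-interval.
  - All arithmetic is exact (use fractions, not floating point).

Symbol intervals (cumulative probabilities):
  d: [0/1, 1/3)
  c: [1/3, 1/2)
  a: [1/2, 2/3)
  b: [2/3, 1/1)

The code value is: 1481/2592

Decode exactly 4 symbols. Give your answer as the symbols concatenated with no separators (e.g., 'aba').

Answer: acac

Derivation:
Step 1: interval [0/1, 1/1), width = 1/1 - 0/1 = 1/1
  'd': [0/1 + 1/1*0/1, 0/1 + 1/1*1/3) = [0/1, 1/3)
  'c': [0/1 + 1/1*1/3, 0/1 + 1/1*1/2) = [1/3, 1/2)
  'a': [0/1 + 1/1*1/2, 0/1 + 1/1*2/3) = [1/2, 2/3) <- contains code 1481/2592
  'b': [0/1 + 1/1*2/3, 0/1 + 1/1*1/1) = [2/3, 1/1)
  emit 'a', narrow to [1/2, 2/3)
Step 2: interval [1/2, 2/3), width = 2/3 - 1/2 = 1/6
  'd': [1/2 + 1/6*0/1, 1/2 + 1/6*1/3) = [1/2, 5/9)
  'c': [1/2 + 1/6*1/3, 1/2 + 1/6*1/2) = [5/9, 7/12) <- contains code 1481/2592
  'a': [1/2 + 1/6*1/2, 1/2 + 1/6*2/3) = [7/12, 11/18)
  'b': [1/2 + 1/6*2/3, 1/2 + 1/6*1/1) = [11/18, 2/3)
  emit 'c', narrow to [5/9, 7/12)
Step 3: interval [5/9, 7/12), width = 7/12 - 5/9 = 1/36
  'd': [5/9 + 1/36*0/1, 5/9 + 1/36*1/3) = [5/9, 61/108)
  'c': [5/9 + 1/36*1/3, 5/9 + 1/36*1/2) = [61/108, 41/72)
  'a': [5/9 + 1/36*1/2, 5/9 + 1/36*2/3) = [41/72, 31/54) <- contains code 1481/2592
  'b': [5/9 + 1/36*2/3, 5/9 + 1/36*1/1) = [31/54, 7/12)
  emit 'a', narrow to [41/72, 31/54)
Step 4: interval [41/72, 31/54), width = 31/54 - 41/72 = 1/216
  'd': [41/72 + 1/216*0/1, 41/72 + 1/216*1/3) = [41/72, 185/324)
  'c': [41/72 + 1/216*1/3, 41/72 + 1/216*1/2) = [185/324, 247/432) <- contains code 1481/2592
  'a': [41/72 + 1/216*1/2, 41/72 + 1/216*2/3) = [247/432, 371/648)
  'b': [41/72 + 1/216*2/3, 41/72 + 1/216*1/1) = [371/648, 31/54)
  emit 'c', narrow to [185/324, 247/432)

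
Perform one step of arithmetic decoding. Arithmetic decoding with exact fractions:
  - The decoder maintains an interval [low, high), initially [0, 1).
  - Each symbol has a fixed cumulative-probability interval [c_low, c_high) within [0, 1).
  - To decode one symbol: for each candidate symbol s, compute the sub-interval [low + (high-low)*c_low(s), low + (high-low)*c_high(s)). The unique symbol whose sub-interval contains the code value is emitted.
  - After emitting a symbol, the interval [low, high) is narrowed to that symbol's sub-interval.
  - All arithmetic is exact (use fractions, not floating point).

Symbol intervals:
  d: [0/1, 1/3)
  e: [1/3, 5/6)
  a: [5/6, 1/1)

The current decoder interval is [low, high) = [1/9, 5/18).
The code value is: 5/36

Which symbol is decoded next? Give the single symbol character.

Answer: d

Derivation:
Interval width = high − low = 5/18 − 1/9 = 1/6
Scaled code = (code − low) / width = (5/36 − 1/9) / 1/6 = 1/6
  d: [0/1, 1/3) ← scaled code falls here ✓
  e: [1/3, 5/6) 
  a: [5/6, 1/1) 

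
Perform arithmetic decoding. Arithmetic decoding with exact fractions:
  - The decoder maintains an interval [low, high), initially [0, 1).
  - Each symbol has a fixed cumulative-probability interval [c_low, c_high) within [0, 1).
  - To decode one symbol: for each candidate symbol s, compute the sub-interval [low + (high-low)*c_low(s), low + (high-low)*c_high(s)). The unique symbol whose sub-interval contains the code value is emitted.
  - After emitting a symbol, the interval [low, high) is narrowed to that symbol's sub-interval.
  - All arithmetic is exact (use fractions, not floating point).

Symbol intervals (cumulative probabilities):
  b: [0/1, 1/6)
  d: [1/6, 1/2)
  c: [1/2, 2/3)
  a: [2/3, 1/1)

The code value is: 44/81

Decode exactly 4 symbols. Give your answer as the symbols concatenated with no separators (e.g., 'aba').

Answer: cddd

Derivation:
Step 1: interval [0/1, 1/1), width = 1/1 - 0/1 = 1/1
  'b': [0/1 + 1/1*0/1, 0/1 + 1/1*1/6) = [0/1, 1/6)
  'd': [0/1 + 1/1*1/6, 0/1 + 1/1*1/2) = [1/6, 1/2)
  'c': [0/1 + 1/1*1/2, 0/1 + 1/1*2/3) = [1/2, 2/3) <- contains code 44/81
  'a': [0/1 + 1/1*2/3, 0/1 + 1/1*1/1) = [2/3, 1/1)
  emit 'c', narrow to [1/2, 2/3)
Step 2: interval [1/2, 2/3), width = 2/3 - 1/2 = 1/6
  'b': [1/2 + 1/6*0/1, 1/2 + 1/6*1/6) = [1/2, 19/36)
  'd': [1/2 + 1/6*1/6, 1/2 + 1/6*1/2) = [19/36, 7/12) <- contains code 44/81
  'c': [1/2 + 1/6*1/2, 1/2 + 1/6*2/3) = [7/12, 11/18)
  'a': [1/2 + 1/6*2/3, 1/2 + 1/6*1/1) = [11/18, 2/3)
  emit 'd', narrow to [19/36, 7/12)
Step 3: interval [19/36, 7/12), width = 7/12 - 19/36 = 1/18
  'b': [19/36 + 1/18*0/1, 19/36 + 1/18*1/6) = [19/36, 29/54)
  'd': [19/36 + 1/18*1/6, 19/36 + 1/18*1/2) = [29/54, 5/9) <- contains code 44/81
  'c': [19/36 + 1/18*1/2, 19/36 + 1/18*2/3) = [5/9, 61/108)
  'a': [19/36 + 1/18*2/3, 19/36 + 1/18*1/1) = [61/108, 7/12)
  emit 'd', narrow to [29/54, 5/9)
Step 4: interval [29/54, 5/9), width = 5/9 - 29/54 = 1/54
  'b': [29/54 + 1/54*0/1, 29/54 + 1/54*1/6) = [29/54, 175/324)
  'd': [29/54 + 1/54*1/6, 29/54 + 1/54*1/2) = [175/324, 59/108) <- contains code 44/81
  'c': [29/54 + 1/54*1/2, 29/54 + 1/54*2/3) = [59/108, 89/162)
  'a': [29/54 + 1/54*2/3, 29/54 + 1/54*1/1) = [89/162, 5/9)
  emit 'd', narrow to [175/324, 59/108)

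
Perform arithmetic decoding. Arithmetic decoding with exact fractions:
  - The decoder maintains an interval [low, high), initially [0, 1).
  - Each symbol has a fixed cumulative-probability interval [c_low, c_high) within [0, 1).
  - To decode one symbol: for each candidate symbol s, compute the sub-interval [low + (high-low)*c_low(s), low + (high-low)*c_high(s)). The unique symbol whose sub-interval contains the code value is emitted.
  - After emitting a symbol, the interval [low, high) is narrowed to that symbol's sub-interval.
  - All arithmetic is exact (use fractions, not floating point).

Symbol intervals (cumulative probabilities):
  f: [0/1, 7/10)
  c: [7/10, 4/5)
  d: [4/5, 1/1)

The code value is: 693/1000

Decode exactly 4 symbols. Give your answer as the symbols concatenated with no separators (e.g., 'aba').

Step 1: interval [0/1, 1/1), width = 1/1 - 0/1 = 1/1
  'f': [0/1 + 1/1*0/1, 0/1 + 1/1*7/10) = [0/1, 7/10) <- contains code 693/1000
  'c': [0/1 + 1/1*7/10, 0/1 + 1/1*4/5) = [7/10, 4/5)
  'd': [0/1 + 1/1*4/5, 0/1 + 1/1*1/1) = [4/5, 1/1)
  emit 'f', narrow to [0/1, 7/10)
Step 2: interval [0/1, 7/10), width = 7/10 - 0/1 = 7/10
  'f': [0/1 + 7/10*0/1, 0/1 + 7/10*7/10) = [0/1, 49/100)
  'c': [0/1 + 7/10*7/10, 0/1 + 7/10*4/5) = [49/100, 14/25)
  'd': [0/1 + 7/10*4/5, 0/1 + 7/10*1/1) = [14/25, 7/10) <- contains code 693/1000
  emit 'd', narrow to [14/25, 7/10)
Step 3: interval [14/25, 7/10), width = 7/10 - 14/25 = 7/50
  'f': [14/25 + 7/50*0/1, 14/25 + 7/50*7/10) = [14/25, 329/500)
  'c': [14/25 + 7/50*7/10, 14/25 + 7/50*4/5) = [329/500, 84/125)
  'd': [14/25 + 7/50*4/5, 14/25 + 7/50*1/1) = [84/125, 7/10) <- contains code 693/1000
  emit 'd', narrow to [84/125, 7/10)
Step 4: interval [84/125, 7/10), width = 7/10 - 84/125 = 7/250
  'f': [84/125 + 7/250*0/1, 84/125 + 7/250*7/10) = [84/125, 1729/2500)
  'c': [84/125 + 7/250*7/10, 84/125 + 7/250*4/5) = [1729/2500, 434/625) <- contains code 693/1000
  'd': [84/125 + 7/250*4/5, 84/125 + 7/250*1/1) = [434/625, 7/10)
  emit 'c', narrow to [1729/2500, 434/625)

Answer: fddc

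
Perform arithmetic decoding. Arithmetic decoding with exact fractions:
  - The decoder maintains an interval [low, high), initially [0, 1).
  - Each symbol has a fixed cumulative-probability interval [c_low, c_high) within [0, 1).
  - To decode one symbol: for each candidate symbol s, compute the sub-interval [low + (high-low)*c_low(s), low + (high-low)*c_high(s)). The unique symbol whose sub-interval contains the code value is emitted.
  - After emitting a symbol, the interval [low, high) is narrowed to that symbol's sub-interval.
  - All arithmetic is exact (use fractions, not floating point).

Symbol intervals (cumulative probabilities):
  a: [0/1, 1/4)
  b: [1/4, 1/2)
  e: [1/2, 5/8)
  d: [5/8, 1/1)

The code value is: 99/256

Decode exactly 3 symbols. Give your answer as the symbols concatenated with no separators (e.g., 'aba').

Step 1: interval [0/1, 1/1), width = 1/1 - 0/1 = 1/1
  'a': [0/1 + 1/1*0/1, 0/1 + 1/1*1/4) = [0/1, 1/4)
  'b': [0/1 + 1/1*1/4, 0/1 + 1/1*1/2) = [1/4, 1/2) <- contains code 99/256
  'e': [0/1 + 1/1*1/2, 0/1 + 1/1*5/8) = [1/2, 5/8)
  'd': [0/1 + 1/1*5/8, 0/1 + 1/1*1/1) = [5/8, 1/1)
  emit 'b', narrow to [1/4, 1/2)
Step 2: interval [1/4, 1/2), width = 1/2 - 1/4 = 1/4
  'a': [1/4 + 1/4*0/1, 1/4 + 1/4*1/4) = [1/4, 5/16)
  'b': [1/4 + 1/4*1/4, 1/4 + 1/4*1/2) = [5/16, 3/8)
  'e': [1/4 + 1/4*1/2, 1/4 + 1/4*5/8) = [3/8, 13/32) <- contains code 99/256
  'd': [1/4 + 1/4*5/8, 1/4 + 1/4*1/1) = [13/32, 1/2)
  emit 'e', narrow to [3/8, 13/32)
Step 3: interval [3/8, 13/32), width = 13/32 - 3/8 = 1/32
  'a': [3/8 + 1/32*0/1, 3/8 + 1/32*1/4) = [3/8, 49/128)
  'b': [3/8 + 1/32*1/4, 3/8 + 1/32*1/2) = [49/128, 25/64) <- contains code 99/256
  'e': [3/8 + 1/32*1/2, 3/8 + 1/32*5/8) = [25/64, 101/256)
  'd': [3/8 + 1/32*5/8, 3/8 + 1/32*1/1) = [101/256, 13/32)
  emit 'b', narrow to [49/128, 25/64)

Answer: beb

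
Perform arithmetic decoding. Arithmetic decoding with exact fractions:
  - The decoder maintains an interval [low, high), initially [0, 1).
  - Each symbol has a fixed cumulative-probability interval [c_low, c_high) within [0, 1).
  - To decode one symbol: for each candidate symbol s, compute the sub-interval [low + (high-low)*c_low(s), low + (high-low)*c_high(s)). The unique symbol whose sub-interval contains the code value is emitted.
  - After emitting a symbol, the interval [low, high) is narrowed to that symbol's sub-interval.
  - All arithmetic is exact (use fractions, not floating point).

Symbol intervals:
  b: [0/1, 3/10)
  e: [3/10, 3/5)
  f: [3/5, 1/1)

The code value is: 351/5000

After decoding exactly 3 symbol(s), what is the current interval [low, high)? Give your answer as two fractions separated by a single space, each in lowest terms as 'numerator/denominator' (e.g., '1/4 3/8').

Step 1: interval [0/1, 1/1), width = 1/1 - 0/1 = 1/1
  'b': [0/1 + 1/1*0/1, 0/1 + 1/1*3/10) = [0/1, 3/10) <- contains code 351/5000
  'e': [0/1 + 1/1*3/10, 0/1 + 1/1*3/5) = [3/10, 3/5)
  'f': [0/1 + 1/1*3/5, 0/1 + 1/1*1/1) = [3/5, 1/1)
  emit 'b', narrow to [0/1, 3/10)
Step 2: interval [0/1, 3/10), width = 3/10 - 0/1 = 3/10
  'b': [0/1 + 3/10*0/1, 0/1 + 3/10*3/10) = [0/1, 9/100) <- contains code 351/5000
  'e': [0/1 + 3/10*3/10, 0/1 + 3/10*3/5) = [9/100, 9/50)
  'f': [0/1 + 3/10*3/5, 0/1 + 3/10*1/1) = [9/50, 3/10)
  emit 'b', narrow to [0/1, 9/100)
Step 3: interval [0/1, 9/100), width = 9/100 - 0/1 = 9/100
  'b': [0/1 + 9/100*0/1, 0/1 + 9/100*3/10) = [0/1, 27/1000)
  'e': [0/1 + 9/100*3/10, 0/1 + 9/100*3/5) = [27/1000, 27/500)
  'f': [0/1 + 9/100*3/5, 0/1 + 9/100*1/1) = [27/500, 9/100) <- contains code 351/5000
  emit 'f', narrow to [27/500, 9/100)

Answer: 27/500 9/100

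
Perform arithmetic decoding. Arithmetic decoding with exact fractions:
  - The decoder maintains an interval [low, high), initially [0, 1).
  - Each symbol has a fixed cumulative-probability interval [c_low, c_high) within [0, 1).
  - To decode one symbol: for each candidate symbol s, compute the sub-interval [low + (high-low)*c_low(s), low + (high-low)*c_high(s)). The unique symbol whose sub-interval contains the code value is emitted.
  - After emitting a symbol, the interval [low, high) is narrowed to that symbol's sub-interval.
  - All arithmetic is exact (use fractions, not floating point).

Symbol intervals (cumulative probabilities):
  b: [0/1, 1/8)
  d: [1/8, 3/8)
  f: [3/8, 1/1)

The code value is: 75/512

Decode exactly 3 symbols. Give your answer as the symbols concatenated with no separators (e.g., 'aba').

Answer: dbf

Derivation:
Step 1: interval [0/1, 1/1), width = 1/1 - 0/1 = 1/1
  'b': [0/1 + 1/1*0/1, 0/1 + 1/1*1/8) = [0/1, 1/8)
  'd': [0/1 + 1/1*1/8, 0/1 + 1/1*3/8) = [1/8, 3/8) <- contains code 75/512
  'f': [0/1 + 1/1*3/8, 0/1 + 1/1*1/1) = [3/8, 1/1)
  emit 'd', narrow to [1/8, 3/8)
Step 2: interval [1/8, 3/8), width = 3/8 - 1/8 = 1/4
  'b': [1/8 + 1/4*0/1, 1/8 + 1/4*1/8) = [1/8, 5/32) <- contains code 75/512
  'd': [1/8 + 1/4*1/8, 1/8 + 1/4*3/8) = [5/32, 7/32)
  'f': [1/8 + 1/4*3/8, 1/8 + 1/4*1/1) = [7/32, 3/8)
  emit 'b', narrow to [1/8, 5/32)
Step 3: interval [1/8, 5/32), width = 5/32 - 1/8 = 1/32
  'b': [1/8 + 1/32*0/1, 1/8 + 1/32*1/8) = [1/8, 33/256)
  'd': [1/8 + 1/32*1/8, 1/8 + 1/32*3/8) = [33/256, 35/256)
  'f': [1/8 + 1/32*3/8, 1/8 + 1/32*1/1) = [35/256, 5/32) <- contains code 75/512
  emit 'f', narrow to [35/256, 5/32)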